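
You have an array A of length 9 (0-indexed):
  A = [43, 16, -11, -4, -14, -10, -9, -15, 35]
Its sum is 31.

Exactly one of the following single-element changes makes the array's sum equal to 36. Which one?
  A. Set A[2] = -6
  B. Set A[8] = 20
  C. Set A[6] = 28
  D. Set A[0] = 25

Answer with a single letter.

Option A: A[2] -11->-6, delta=5, new_sum=31+(5)=36 <-- matches target
Option B: A[8] 35->20, delta=-15, new_sum=31+(-15)=16
Option C: A[6] -9->28, delta=37, new_sum=31+(37)=68
Option D: A[0] 43->25, delta=-18, new_sum=31+(-18)=13

Answer: A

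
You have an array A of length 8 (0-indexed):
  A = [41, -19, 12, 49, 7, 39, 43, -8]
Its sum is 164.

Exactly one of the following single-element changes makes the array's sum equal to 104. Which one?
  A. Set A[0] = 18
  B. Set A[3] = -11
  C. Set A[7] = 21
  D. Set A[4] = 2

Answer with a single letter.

Answer: B

Derivation:
Option A: A[0] 41->18, delta=-23, new_sum=164+(-23)=141
Option B: A[3] 49->-11, delta=-60, new_sum=164+(-60)=104 <-- matches target
Option C: A[7] -8->21, delta=29, new_sum=164+(29)=193
Option D: A[4] 7->2, delta=-5, new_sum=164+(-5)=159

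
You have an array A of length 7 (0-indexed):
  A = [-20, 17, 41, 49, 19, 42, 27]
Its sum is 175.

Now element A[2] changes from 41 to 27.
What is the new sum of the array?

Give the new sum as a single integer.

Old value at index 2: 41
New value at index 2: 27
Delta = 27 - 41 = -14
New sum = old_sum + delta = 175 + (-14) = 161

Answer: 161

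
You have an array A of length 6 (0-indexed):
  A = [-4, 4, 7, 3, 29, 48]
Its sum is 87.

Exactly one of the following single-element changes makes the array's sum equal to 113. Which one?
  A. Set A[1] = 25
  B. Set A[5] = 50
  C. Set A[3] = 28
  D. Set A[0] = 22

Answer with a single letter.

Option A: A[1] 4->25, delta=21, new_sum=87+(21)=108
Option B: A[5] 48->50, delta=2, new_sum=87+(2)=89
Option C: A[3] 3->28, delta=25, new_sum=87+(25)=112
Option D: A[0] -4->22, delta=26, new_sum=87+(26)=113 <-- matches target

Answer: D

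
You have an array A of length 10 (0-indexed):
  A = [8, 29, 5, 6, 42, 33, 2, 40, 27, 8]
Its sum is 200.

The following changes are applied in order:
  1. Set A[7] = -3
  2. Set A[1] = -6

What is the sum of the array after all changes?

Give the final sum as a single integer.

Answer: 122

Derivation:
Initial sum: 200
Change 1: A[7] 40 -> -3, delta = -43, sum = 157
Change 2: A[1] 29 -> -6, delta = -35, sum = 122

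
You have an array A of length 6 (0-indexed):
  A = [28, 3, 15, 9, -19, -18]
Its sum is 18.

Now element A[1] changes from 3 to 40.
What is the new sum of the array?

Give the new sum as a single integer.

Old value at index 1: 3
New value at index 1: 40
Delta = 40 - 3 = 37
New sum = old_sum + delta = 18 + (37) = 55

Answer: 55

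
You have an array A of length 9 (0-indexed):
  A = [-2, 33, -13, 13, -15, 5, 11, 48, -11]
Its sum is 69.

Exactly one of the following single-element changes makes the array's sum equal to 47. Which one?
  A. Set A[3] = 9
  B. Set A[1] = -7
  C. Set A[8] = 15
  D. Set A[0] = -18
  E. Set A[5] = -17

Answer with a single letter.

Option A: A[3] 13->9, delta=-4, new_sum=69+(-4)=65
Option B: A[1] 33->-7, delta=-40, new_sum=69+(-40)=29
Option C: A[8] -11->15, delta=26, new_sum=69+(26)=95
Option D: A[0] -2->-18, delta=-16, new_sum=69+(-16)=53
Option E: A[5] 5->-17, delta=-22, new_sum=69+(-22)=47 <-- matches target

Answer: E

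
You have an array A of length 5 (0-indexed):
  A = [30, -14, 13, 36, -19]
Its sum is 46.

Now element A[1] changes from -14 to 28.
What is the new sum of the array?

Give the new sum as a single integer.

Old value at index 1: -14
New value at index 1: 28
Delta = 28 - -14 = 42
New sum = old_sum + delta = 46 + (42) = 88

Answer: 88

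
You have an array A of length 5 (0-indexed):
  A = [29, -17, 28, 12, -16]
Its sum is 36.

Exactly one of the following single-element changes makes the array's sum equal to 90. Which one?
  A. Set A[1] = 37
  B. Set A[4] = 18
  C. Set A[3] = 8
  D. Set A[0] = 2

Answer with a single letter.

Answer: A

Derivation:
Option A: A[1] -17->37, delta=54, new_sum=36+(54)=90 <-- matches target
Option B: A[4] -16->18, delta=34, new_sum=36+(34)=70
Option C: A[3] 12->8, delta=-4, new_sum=36+(-4)=32
Option D: A[0] 29->2, delta=-27, new_sum=36+(-27)=9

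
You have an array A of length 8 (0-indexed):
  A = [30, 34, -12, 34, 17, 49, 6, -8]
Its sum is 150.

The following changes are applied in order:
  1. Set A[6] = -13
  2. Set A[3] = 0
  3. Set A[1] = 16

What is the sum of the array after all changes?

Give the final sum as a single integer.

Initial sum: 150
Change 1: A[6] 6 -> -13, delta = -19, sum = 131
Change 2: A[3] 34 -> 0, delta = -34, sum = 97
Change 3: A[1] 34 -> 16, delta = -18, sum = 79

Answer: 79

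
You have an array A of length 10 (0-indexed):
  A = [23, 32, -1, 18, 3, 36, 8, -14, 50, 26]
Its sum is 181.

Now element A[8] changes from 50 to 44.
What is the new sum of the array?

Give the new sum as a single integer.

Answer: 175

Derivation:
Old value at index 8: 50
New value at index 8: 44
Delta = 44 - 50 = -6
New sum = old_sum + delta = 181 + (-6) = 175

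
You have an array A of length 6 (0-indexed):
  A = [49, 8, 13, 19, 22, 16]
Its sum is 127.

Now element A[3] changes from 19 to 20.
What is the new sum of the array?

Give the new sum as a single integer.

Answer: 128

Derivation:
Old value at index 3: 19
New value at index 3: 20
Delta = 20 - 19 = 1
New sum = old_sum + delta = 127 + (1) = 128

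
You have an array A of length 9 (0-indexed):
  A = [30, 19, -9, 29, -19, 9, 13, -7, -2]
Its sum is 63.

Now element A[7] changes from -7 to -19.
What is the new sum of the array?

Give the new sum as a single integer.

Old value at index 7: -7
New value at index 7: -19
Delta = -19 - -7 = -12
New sum = old_sum + delta = 63 + (-12) = 51

Answer: 51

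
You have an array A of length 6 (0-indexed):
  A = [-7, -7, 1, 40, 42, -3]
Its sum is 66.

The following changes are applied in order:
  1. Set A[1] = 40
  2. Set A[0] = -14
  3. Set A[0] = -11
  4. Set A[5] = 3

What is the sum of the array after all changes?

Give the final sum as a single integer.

Initial sum: 66
Change 1: A[1] -7 -> 40, delta = 47, sum = 113
Change 2: A[0] -7 -> -14, delta = -7, sum = 106
Change 3: A[0] -14 -> -11, delta = 3, sum = 109
Change 4: A[5] -3 -> 3, delta = 6, sum = 115

Answer: 115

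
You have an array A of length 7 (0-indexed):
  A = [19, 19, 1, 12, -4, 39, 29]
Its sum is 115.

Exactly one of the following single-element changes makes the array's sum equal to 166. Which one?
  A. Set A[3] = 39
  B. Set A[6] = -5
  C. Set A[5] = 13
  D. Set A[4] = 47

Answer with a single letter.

Option A: A[3] 12->39, delta=27, new_sum=115+(27)=142
Option B: A[6] 29->-5, delta=-34, new_sum=115+(-34)=81
Option C: A[5] 39->13, delta=-26, new_sum=115+(-26)=89
Option D: A[4] -4->47, delta=51, new_sum=115+(51)=166 <-- matches target

Answer: D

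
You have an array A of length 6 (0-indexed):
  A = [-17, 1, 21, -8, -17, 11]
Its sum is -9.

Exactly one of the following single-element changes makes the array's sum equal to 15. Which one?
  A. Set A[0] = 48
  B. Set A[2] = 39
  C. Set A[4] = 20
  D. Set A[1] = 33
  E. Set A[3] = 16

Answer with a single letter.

Option A: A[0] -17->48, delta=65, new_sum=-9+(65)=56
Option B: A[2] 21->39, delta=18, new_sum=-9+(18)=9
Option C: A[4] -17->20, delta=37, new_sum=-9+(37)=28
Option D: A[1] 1->33, delta=32, new_sum=-9+(32)=23
Option E: A[3] -8->16, delta=24, new_sum=-9+(24)=15 <-- matches target

Answer: E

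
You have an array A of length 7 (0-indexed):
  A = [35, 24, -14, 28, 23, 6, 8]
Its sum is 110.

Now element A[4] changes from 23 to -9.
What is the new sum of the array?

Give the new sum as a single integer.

Answer: 78

Derivation:
Old value at index 4: 23
New value at index 4: -9
Delta = -9 - 23 = -32
New sum = old_sum + delta = 110 + (-32) = 78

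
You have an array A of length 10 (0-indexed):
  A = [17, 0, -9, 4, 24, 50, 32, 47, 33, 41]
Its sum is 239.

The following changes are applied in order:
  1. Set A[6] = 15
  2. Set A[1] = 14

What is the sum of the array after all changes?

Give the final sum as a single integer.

Answer: 236

Derivation:
Initial sum: 239
Change 1: A[6] 32 -> 15, delta = -17, sum = 222
Change 2: A[1] 0 -> 14, delta = 14, sum = 236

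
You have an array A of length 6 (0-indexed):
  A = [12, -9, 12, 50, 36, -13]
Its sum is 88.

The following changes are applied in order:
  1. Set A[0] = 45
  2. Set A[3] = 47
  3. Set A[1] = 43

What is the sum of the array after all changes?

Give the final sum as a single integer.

Answer: 170

Derivation:
Initial sum: 88
Change 1: A[0] 12 -> 45, delta = 33, sum = 121
Change 2: A[3] 50 -> 47, delta = -3, sum = 118
Change 3: A[1] -9 -> 43, delta = 52, sum = 170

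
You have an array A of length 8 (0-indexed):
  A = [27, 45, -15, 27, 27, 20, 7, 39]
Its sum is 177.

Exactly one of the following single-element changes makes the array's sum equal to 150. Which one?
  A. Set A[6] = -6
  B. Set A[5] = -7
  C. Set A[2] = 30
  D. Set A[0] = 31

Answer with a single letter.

Option A: A[6] 7->-6, delta=-13, new_sum=177+(-13)=164
Option B: A[5] 20->-7, delta=-27, new_sum=177+(-27)=150 <-- matches target
Option C: A[2] -15->30, delta=45, new_sum=177+(45)=222
Option D: A[0] 27->31, delta=4, new_sum=177+(4)=181

Answer: B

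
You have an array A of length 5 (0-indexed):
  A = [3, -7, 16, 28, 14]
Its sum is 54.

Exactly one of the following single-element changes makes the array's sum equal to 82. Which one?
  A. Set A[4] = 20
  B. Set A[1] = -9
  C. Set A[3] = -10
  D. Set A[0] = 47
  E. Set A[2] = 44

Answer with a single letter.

Answer: E

Derivation:
Option A: A[4] 14->20, delta=6, new_sum=54+(6)=60
Option B: A[1] -7->-9, delta=-2, new_sum=54+(-2)=52
Option C: A[3] 28->-10, delta=-38, new_sum=54+(-38)=16
Option D: A[0] 3->47, delta=44, new_sum=54+(44)=98
Option E: A[2] 16->44, delta=28, new_sum=54+(28)=82 <-- matches target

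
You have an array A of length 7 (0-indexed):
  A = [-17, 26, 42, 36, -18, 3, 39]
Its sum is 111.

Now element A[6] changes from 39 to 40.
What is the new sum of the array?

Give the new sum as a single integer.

Old value at index 6: 39
New value at index 6: 40
Delta = 40 - 39 = 1
New sum = old_sum + delta = 111 + (1) = 112

Answer: 112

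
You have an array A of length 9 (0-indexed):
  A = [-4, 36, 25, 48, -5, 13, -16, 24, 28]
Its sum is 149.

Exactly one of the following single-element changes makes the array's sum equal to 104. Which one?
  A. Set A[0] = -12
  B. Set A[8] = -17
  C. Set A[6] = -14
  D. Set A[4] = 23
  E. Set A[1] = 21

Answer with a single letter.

Option A: A[0] -4->-12, delta=-8, new_sum=149+(-8)=141
Option B: A[8] 28->-17, delta=-45, new_sum=149+(-45)=104 <-- matches target
Option C: A[6] -16->-14, delta=2, new_sum=149+(2)=151
Option D: A[4] -5->23, delta=28, new_sum=149+(28)=177
Option E: A[1] 36->21, delta=-15, new_sum=149+(-15)=134

Answer: B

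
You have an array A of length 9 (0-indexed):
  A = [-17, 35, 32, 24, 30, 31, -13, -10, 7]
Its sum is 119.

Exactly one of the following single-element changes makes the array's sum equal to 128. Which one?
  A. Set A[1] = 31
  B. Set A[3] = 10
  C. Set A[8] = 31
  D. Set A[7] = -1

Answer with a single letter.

Answer: D

Derivation:
Option A: A[1] 35->31, delta=-4, new_sum=119+(-4)=115
Option B: A[3] 24->10, delta=-14, new_sum=119+(-14)=105
Option C: A[8] 7->31, delta=24, new_sum=119+(24)=143
Option D: A[7] -10->-1, delta=9, new_sum=119+(9)=128 <-- matches target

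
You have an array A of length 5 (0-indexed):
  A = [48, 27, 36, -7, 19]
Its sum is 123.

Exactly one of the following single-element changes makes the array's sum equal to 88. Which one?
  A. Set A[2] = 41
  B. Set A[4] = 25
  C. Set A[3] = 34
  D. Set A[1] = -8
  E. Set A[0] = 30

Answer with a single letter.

Answer: D

Derivation:
Option A: A[2] 36->41, delta=5, new_sum=123+(5)=128
Option B: A[4] 19->25, delta=6, new_sum=123+(6)=129
Option C: A[3] -7->34, delta=41, new_sum=123+(41)=164
Option D: A[1] 27->-8, delta=-35, new_sum=123+(-35)=88 <-- matches target
Option E: A[0] 48->30, delta=-18, new_sum=123+(-18)=105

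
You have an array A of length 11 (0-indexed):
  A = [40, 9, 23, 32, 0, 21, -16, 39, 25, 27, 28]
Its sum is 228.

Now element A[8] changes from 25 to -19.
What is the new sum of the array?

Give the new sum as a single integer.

Old value at index 8: 25
New value at index 8: -19
Delta = -19 - 25 = -44
New sum = old_sum + delta = 228 + (-44) = 184

Answer: 184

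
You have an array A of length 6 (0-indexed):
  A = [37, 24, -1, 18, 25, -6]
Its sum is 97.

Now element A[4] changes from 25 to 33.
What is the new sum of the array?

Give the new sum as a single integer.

Old value at index 4: 25
New value at index 4: 33
Delta = 33 - 25 = 8
New sum = old_sum + delta = 97 + (8) = 105

Answer: 105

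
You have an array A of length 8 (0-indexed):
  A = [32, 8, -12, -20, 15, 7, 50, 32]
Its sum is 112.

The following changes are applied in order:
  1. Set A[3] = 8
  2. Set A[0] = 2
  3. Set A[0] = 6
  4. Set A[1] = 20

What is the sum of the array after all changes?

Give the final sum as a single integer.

Initial sum: 112
Change 1: A[3] -20 -> 8, delta = 28, sum = 140
Change 2: A[0] 32 -> 2, delta = -30, sum = 110
Change 3: A[0] 2 -> 6, delta = 4, sum = 114
Change 4: A[1] 8 -> 20, delta = 12, sum = 126

Answer: 126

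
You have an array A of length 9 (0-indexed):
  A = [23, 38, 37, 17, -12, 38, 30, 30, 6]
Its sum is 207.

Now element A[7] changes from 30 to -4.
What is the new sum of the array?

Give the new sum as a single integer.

Answer: 173

Derivation:
Old value at index 7: 30
New value at index 7: -4
Delta = -4 - 30 = -34
New sum = old_sum + delta = 207 + (-34) = 173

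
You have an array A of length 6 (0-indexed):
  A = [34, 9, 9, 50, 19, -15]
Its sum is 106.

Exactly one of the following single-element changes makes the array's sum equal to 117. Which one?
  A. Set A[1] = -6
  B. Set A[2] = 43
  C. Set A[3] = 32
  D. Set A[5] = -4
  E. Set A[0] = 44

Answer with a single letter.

Answer: D

Derivation:
Option A: A[1] 9->-6, delta=-15, new_sum=106+(-15)=91
Option B: A[2] 9->43, delta=34, new_sum=106+(34)=140
Option C: A[3] 50->32, delta=-18, new_sum=106+(-18)=88
Option D: A[5] -15->-4, delta=11, new_sum=106+(11)=117 <-- matches target
Option E: A[0] 34->44, delta=10, new_sum=106+(10)=116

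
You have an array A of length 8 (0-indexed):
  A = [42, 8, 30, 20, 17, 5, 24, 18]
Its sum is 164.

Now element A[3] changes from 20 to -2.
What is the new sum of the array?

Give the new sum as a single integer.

Answer: 142

Derivation:
Old value at index 3: 20
New value at index 3: -2
Delta = -2 - 20 = -22
New sum = old_sum + delta = 164 + (-22) = 142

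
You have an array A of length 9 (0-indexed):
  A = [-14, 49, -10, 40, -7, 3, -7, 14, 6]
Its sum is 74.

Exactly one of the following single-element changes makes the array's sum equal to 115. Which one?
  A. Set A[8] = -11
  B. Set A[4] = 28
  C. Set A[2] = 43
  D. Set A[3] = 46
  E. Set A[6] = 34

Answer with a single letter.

Answer: E

Derivation:
Option A: A[8] 6->-11, delta=-17, new_sum=74+(-17)=57
Option B: A[4] -7->28, delta=35, new_sum=74+(35)=109
Option C: A[2] -10->43, delta=53, new_sum=74+(53)=127
Option D: A[3] 40->46, delta=6, new_sum=74+(6)=80
Option E: A[6] -7->34, delta=41, new_sum=74+(41)=115 <-- matches target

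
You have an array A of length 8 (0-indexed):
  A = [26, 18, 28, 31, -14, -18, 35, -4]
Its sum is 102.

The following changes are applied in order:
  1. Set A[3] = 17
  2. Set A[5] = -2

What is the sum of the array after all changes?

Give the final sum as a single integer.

Initial sum: 102
Change 1: A[3] 31 -> 17, delta = -14, sum = 88
Change 2: A[5] -18 -> -2, delta = 16, sum = 104

Answer: 104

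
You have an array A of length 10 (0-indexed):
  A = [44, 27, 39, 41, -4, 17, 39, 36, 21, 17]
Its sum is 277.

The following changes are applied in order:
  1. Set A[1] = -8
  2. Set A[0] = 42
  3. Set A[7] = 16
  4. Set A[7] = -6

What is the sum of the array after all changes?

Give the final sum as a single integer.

Answer: 198

Derivation:
Initial sum: 277
Change 1: A[1] 27 -> -8, delta = -35, sum = 242
Change 2: A[0] 44 -> 42, delta = -2, sum = 240
Change 3: A[7] 36 -> 16, delta = -20, sum = 220
Change 4: A[7] 16 -> -6, delta = -22, sum = 198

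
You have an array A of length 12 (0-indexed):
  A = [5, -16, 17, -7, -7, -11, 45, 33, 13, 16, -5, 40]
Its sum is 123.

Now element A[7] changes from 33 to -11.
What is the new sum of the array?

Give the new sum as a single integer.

Old value at index 7: 33
New value at index 7: -11
Delta = -11 - 33 = -44
New sum = old_sum + delta = 123 + (-44) = 79

Answer: 79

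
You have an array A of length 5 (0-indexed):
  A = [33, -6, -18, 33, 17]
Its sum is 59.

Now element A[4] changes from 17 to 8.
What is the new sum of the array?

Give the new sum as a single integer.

Answer: 50

Derivation:
Old value at index 4: 17
New value at index 4: 8
Delta = 8 - 17 = -9
New sum = old_sum + delta = 59 + (-9) = 50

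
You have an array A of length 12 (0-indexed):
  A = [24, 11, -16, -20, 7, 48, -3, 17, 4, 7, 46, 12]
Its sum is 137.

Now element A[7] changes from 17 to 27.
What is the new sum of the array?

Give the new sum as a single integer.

Answer: 147

Derivation:
Old value at index 7: 17
New value at index 7: 27
Delta = 27 - 17 = 10
New sum = old_sum + delta = 137 + (10) = 147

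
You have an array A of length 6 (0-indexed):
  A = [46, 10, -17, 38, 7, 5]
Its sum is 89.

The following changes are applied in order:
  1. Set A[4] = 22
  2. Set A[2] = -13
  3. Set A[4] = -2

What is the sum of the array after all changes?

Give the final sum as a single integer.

Initial sum: 89
Change 1: A[4] 7 -> 22, delta = 15, sum = 104
Change 2: A[2] -17 -> -13, delta = 4, sum = 108
Change 3: A[4] 22 -> -2, delta = -24, sum = 84

Answer: 84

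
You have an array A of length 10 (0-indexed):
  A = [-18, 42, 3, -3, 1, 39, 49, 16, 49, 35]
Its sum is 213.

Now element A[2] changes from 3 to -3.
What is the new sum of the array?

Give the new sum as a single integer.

Old value at index 2: 3
New value at index 2: -3
Delta = -3 - 3 = -6
New sum = old_sum + delta = 213 + (-6) = 207

Answer: 207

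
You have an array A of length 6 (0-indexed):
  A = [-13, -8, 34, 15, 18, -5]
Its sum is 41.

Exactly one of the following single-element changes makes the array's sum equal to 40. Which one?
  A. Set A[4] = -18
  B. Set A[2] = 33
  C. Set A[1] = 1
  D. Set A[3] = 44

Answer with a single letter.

Option A: A[4] 18->-18, delta=-36, new_sum=41+(-36)=5
Option B: A[2] 34->33, delta=-1, new_sum=41+(-1)=40 <-- matches target
Option C: A[1] -8->1, delta=9, new_sum=41+(9)=50
Option D: A[3] 15->44, delta=29, new_sum=41+(29)=70

Answer: B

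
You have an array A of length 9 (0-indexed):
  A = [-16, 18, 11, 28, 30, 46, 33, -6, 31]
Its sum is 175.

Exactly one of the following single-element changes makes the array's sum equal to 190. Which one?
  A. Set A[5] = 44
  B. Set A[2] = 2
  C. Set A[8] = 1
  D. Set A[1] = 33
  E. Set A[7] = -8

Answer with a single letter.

Answer: D

Derivation:
Option A: A[5] 46->44, delta=-2, new_sum=175+(-2)=173
Option B: A[2] 11->2, delta=-9, new_sum=175+(-9)=166
Option C: A[8] 31->1, delta=-30, new_sum=175+(-30)=145
Option D: A[1] 18->33, delta=15, new_sum=175+(15)=190 <-- matches target
Option E: A[7] -6->-8, delta=-2, new_sum=175+(-2)=173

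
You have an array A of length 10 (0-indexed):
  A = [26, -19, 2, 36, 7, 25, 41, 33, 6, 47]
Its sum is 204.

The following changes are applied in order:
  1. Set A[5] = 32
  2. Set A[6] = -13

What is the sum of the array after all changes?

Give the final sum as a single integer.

Initial sum: 204
Change 1: A[5] 25 -> 32, delta = 7, sum = 211
Change 2: A[6] 41 -> -13, delta = -54, sum = 157

Answer: 157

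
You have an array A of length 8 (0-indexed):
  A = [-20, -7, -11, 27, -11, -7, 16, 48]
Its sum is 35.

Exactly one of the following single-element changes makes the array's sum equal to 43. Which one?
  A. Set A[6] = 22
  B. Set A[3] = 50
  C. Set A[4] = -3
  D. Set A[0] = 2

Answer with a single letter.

Option A: A[6] 16->22, delta=6, new_sum=35+(6)=41
Option B: A[3] 27->50, delta=23, new_sum=35+(23)=58
Option C: A[4] -11->-3, delta=8, new_sum=35+(8)=43 <-- matches target
Option D: A[0] -20->2, delta=22, new_sum=35+(22)=57

Answer: C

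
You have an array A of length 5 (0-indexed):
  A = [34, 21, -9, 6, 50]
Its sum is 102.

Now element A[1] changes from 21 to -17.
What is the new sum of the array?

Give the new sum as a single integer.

Answer: 64

Derivation:
Old value at index 1: 21
New value at index 1: -17
Delta = -17 - 21 = -38
New sum = old_sum + delta = 102 + (-38) = 64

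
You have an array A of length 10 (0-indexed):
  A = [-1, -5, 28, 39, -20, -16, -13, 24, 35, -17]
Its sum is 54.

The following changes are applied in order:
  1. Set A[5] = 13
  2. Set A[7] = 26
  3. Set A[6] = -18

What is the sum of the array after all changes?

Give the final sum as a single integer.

Initial sum: 54
Change 1: A[5] -16 -> 13, delta = 29, sum = 83
Change 2: A[7] 24 -> 26, delta = 2, sum = 85
Change 3: A[6] -13 -> -18, delta = -5, sum = 80

Answer: 80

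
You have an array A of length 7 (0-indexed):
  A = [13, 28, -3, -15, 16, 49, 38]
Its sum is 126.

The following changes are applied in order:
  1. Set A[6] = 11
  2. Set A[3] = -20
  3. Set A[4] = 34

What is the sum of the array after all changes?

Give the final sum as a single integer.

Answer: 112

Derivation:
Initial sum: 126
Change 1: A[6] 38 -> 11, delta = -27, sum = 99
Change 2: A[3] -15 -> -20, delta = -5, sum = 94
Change 3: A[4] 16 -> 34, delta = 18, sum = 112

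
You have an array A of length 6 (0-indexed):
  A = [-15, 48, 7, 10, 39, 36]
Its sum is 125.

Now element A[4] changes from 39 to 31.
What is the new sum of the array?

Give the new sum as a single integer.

Answer: 117

Derivation:
Old value at index 4: 39
New value at index 4: 31
Delta = 31 - 39 = -8
New sum = old_sum + delta = 125 + (-8) = 117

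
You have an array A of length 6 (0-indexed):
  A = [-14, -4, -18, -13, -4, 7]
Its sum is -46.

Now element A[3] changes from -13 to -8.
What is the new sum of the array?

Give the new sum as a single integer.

Old value at index 3: -13
New value at index 3: -8
Delta = -8 - -13 = 5
New sum = old_sum + delta = -46 + (5) = -41

Answer: -41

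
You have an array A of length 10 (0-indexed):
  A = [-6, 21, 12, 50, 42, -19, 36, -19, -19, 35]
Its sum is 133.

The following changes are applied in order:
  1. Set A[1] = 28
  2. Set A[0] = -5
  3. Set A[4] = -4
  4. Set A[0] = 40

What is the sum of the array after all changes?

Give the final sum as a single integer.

Initial sum: 133
Change 1: A[1] 21 -> 28, delta = 7, sum = 140
Change 2: A[0] -6 -> -5, delta = 1, sum = 141
Change 3: A[4] 42 -> -4, delta = -46, sum = 95
Change 4: A[0] -5 -> 40, delta = 45, sum = 140

Answer: 140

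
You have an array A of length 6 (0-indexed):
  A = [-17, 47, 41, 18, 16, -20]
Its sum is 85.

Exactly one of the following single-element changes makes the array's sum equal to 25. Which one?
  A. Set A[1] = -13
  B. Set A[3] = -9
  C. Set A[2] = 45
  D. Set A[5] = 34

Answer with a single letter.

Option A: A[1] 47->-13, delta=-60, new_sum=85+(-60)=25 <-- matches target
Option B: A[3] 18->-9, delta=-27, new_sum=85+(-27)=58
Option C: A[2] 41->45, delta=4, new_sum=85+(4)=89
Option D: A[5] -20->34, delta=54, new_sum=85+(54)=139

Answer: A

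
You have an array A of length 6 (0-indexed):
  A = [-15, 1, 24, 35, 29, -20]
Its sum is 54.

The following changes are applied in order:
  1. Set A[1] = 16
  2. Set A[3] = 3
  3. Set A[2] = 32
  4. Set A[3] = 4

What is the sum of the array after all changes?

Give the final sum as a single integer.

Answer: 46

Derivation:
Initial sum: 54
Change 1: A[1] 1 -> 16, delta = 15, sum = 69
Change 2: A[3] 35 -> 3, delta = -32, sum = 37
Change 3: A[2] 24 -> 32, delta = 8, sum = 45
Change 4: A[3] 3 -> 4, delta = 1, sum = 46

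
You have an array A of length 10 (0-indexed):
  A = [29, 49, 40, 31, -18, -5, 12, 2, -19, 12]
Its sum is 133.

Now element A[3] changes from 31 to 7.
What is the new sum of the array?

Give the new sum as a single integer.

Answer: 109

Derivation:
Old value at index 3: 31
New value at index 3: 7
Delta = 7 - 31 = -24
New sum = old_sum + delta = 133 + (-24) = 109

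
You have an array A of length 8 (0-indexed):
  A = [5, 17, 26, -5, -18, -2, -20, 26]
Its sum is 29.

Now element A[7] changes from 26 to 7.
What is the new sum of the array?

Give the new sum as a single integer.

Old value at index 7: 26
New value at index 7: 7
Delta = 7 - 26 = -19
New sum = old_sum + delta = 29 + (-19) = 10

Answer: 10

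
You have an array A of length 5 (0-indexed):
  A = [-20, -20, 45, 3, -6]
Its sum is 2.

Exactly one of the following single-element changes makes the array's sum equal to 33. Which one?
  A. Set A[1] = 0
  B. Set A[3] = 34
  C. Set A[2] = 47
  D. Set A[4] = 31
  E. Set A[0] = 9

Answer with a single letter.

Option A: A[1] -20->0, delta=20, new_sum=2+(20)=22
Option B: A[3] 3->34, delta=31, new_sum=2+(31)=33 <-- matches target
Option C: A[2] 45->47, delta=2, new_sum=2+(2)=4
Option D: A[4] -6->31, delta=37, new_sum=2+(37)=39
Option E: A[0] -20->9, delta=29, new_sum=2+(29)=31

Answer: B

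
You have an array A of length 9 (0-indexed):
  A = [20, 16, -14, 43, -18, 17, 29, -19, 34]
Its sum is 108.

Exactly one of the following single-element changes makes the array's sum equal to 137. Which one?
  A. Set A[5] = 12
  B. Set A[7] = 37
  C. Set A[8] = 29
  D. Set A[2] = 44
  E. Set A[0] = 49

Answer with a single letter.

Answer: E

Derivation:
Option A: A[5] 17->12, delta=-5, new_sum=108+(-5)=103
Option B: A[7] -19->37, delta=56, new_sum=108+(56)=164
Option C: A[8] 34->29, delta=-5, new_sum=108+(-5)=103
Option D: A[2] -14->44, delta=58, new_sum=108+(58)=166
Option E: A[0] 20->49, delta=29, new_sum=108+(29)=137 <-- matches target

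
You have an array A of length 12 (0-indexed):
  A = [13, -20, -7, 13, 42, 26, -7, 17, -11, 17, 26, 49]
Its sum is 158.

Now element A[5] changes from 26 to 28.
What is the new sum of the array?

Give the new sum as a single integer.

Old value at index 5: 26
New value at index 5: 28
Delta = 28 - 26 = 2
New sum = old_sum + delta = 158 + (2) = 160

Answer: 160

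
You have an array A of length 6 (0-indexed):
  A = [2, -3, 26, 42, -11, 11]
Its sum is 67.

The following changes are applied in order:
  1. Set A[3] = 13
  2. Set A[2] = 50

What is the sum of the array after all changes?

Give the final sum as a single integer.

Initial sum: 67
Change 1: A[3] 42 -> 13, delta = -29, sum = 38
Change 2: A[2] 26 -> 50, delta = 24, sum = 62

Answer: 62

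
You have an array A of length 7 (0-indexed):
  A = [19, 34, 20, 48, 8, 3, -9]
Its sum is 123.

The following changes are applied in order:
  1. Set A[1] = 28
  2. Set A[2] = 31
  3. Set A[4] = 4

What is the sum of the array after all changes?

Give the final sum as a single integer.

Initial sum: 123
Change 1: A[1] 34 -> 28, delta = -6, sum = 117
Change 2: A[2] 20 -> 31, delta = 11, sum = 128
Change 3: A[4] 8 -> 4, delta = -4, sum = 124

Answer: 124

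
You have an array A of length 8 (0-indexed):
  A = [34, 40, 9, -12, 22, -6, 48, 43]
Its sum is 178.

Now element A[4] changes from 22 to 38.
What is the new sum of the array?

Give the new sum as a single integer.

Answer: 194

Derivation:
Old value at index 4: 22
New value at index 4: 38
Delta = 38 - 22 = 16
New sum = old_sum + delta = 178 + (16) = 194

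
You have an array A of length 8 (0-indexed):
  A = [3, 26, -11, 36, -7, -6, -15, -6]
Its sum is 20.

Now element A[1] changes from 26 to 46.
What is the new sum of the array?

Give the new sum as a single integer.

Old value at index 1: 26
New value at index 1: 46
Delta = 46 - 26 = 20
New sum = old_sum + delta = 20 + (20) = 40

Answer: 40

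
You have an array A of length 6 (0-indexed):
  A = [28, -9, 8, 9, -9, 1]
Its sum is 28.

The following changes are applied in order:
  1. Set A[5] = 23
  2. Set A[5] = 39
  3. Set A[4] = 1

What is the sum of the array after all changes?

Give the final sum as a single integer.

Initial sum: 28
Change 1: A[5] 1 -> 23, delta = 22, sum = 50
Change 2: A[5] 23 -> 39, delta = 16, sum = 66
Change 3: A[4] -9 -> 1, delta = 10, sum = 76

Answer: 76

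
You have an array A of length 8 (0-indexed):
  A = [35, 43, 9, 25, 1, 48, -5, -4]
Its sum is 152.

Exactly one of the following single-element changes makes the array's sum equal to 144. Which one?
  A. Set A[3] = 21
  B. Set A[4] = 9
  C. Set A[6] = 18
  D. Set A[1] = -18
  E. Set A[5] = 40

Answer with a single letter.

Option A: A[3] 25->21, delta=-4, new_sum=152+(-4)=148
Option B: A[4] 1->9, delta=8, new_sum=152+(8)=160
Option C: A[6] -5->18, delta=23, new_sum=152+(23)=175
Option D: A[1] 43->-18, delta=-61, new_sum=152+(-61)=91
Option E: A[5] 48->40, delta=-8, new_sum=152+(-8)=144 <-- matches target

Answer: E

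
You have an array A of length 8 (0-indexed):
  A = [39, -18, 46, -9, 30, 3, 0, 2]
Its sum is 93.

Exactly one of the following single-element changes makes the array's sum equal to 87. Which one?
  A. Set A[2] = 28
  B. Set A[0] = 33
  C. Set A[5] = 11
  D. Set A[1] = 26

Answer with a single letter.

Answer: B

Derivation:
Option A: A[2] 46->28, delta=-18, new_sum=93+(-18)=75
Option B: A[0] 39->33, delta=-6, new_sum=93+(-6)=87 <-- matches target
Option C: A[5] 3->11, delta=8, new_sum=93+(8)=101
Option D: A[1] -18->26, delta=44, new_sum=93+(44)=137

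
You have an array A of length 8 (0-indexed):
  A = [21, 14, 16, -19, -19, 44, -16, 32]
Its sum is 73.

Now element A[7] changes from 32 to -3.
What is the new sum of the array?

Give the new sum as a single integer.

Answer: 38

Derivation:
Old value at index 7: 32
New value at index 7: -3
Delta = -3 - 32 = -35
New sum = old_sum + delta = 73 + (-35) = 38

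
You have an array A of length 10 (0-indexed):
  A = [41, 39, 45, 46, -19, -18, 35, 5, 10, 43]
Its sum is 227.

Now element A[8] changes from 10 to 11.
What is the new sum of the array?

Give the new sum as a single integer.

Old value at index 8: 10
New value at index 8: 11
Delta = 11 - 10 = 1
New sum = old_sum + delta = 227 + (1) = 228

Answer: 228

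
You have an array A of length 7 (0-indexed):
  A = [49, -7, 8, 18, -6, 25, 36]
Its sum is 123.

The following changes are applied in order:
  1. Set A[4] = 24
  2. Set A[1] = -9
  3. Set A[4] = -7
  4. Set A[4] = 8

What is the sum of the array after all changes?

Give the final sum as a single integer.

Initial sum: 123
Change 1: A[4] -6 -> 24, delta = 30, sum = 153
Change 2: A[1] -7 -> -9, delta = -2, sum = 151
Change 3: A[4] 24 -> -7, delta = -31, sum = 120
Change 4: A[4] -7 -> 8, delta = 15, sum = 135

Answer: 135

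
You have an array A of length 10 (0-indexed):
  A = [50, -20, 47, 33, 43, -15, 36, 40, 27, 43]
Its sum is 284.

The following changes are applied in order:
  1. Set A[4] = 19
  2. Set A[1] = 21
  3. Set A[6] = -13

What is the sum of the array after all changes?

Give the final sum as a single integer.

Answer: 252

Derivation:
Initial sum: 284
Change 1: A[4] 43 -> 19, delta = -24, sum = 260
Change 2: A[1] -20 -> 21, delta = 41, sum = 301
Change 3: A[6] 36 -> -13, delta = -49, sum = 252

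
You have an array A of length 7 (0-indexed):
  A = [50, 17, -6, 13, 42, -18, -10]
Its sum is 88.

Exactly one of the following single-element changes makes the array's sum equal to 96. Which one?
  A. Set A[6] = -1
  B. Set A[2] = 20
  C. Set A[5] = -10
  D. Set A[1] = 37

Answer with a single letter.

Answer: C

Derivation:
Option A: A[6] -10->-1, delta=9, new_sum=88+(9)=97
Option B: A[2] -6->20, delta=26, new_sum=88+(26)=114
Option C: A[5] -18->-10, delta=8, new_sum=88+(8)=96 <-- matches target
Option D: A[1] 17->37, delta=20, new_sum=88+(20)=108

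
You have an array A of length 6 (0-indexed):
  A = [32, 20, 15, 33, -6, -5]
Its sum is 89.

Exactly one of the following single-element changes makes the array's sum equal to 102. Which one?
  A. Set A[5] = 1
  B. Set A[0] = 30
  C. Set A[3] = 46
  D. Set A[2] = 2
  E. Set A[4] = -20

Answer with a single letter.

Option A: A[5] -5->1, delta=6, new_sum=89+(6)=95
Option B: A[0] 32->30, delta=-2, new_sum=89+(-2)=87
Option C: A[3] 33->46, delta=13, new_sum=89+(13)=102 <-- matches target
Option D: A[2] 15->2, delta=-13, new_sum=89+(-13)=76
Option E: A[4] -6->-20, delta=-14, new_sum=89+(-14)=75

Answer: C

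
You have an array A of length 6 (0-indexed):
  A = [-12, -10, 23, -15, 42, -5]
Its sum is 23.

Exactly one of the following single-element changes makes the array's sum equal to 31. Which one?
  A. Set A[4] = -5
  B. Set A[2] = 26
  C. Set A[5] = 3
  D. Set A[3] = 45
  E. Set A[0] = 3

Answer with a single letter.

Option A: A[4] 42->-5, delta=-47, new_sum=23+(-47)=-24
Option B: A[2] 23->26, delta=3, new_sum=23+(3)=26
Option C: A[5] -5->3, delta=8, new_sum=23+(8)=31 <-- matches target
Option D: A[3] -15->45, delta=60, new_sum=23+(60)=83
Option E: A[0] -12->3, delta=15, new_sum=23+(15)=38

Answer: C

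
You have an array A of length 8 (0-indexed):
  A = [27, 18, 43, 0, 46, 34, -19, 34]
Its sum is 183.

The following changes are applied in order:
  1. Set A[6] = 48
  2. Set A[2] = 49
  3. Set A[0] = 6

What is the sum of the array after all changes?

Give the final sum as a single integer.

Answer: 235

Derivation:
Initial sum: 183
Change 1: A[6] -19 -> 48, delta = 67, sum = 250
Change 2: A[2] 43 -> 49, delta = 6, sum = 256
Change 3: A[0] 27 -> 6, delta = -21, sum = 235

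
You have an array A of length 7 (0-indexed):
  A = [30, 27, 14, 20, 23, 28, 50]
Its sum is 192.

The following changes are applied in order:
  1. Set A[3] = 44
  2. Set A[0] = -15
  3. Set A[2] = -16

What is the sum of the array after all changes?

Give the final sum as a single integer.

Initial sum: 192
Change 1: A[3] 20 -> 44, delta = 24, sum = 216
Change 2: A[0] 30 -> -15, delta = -45, sum = 171
Change 3: A[2] 14 -> -16, delta = -30, sum = 141

Answer: 141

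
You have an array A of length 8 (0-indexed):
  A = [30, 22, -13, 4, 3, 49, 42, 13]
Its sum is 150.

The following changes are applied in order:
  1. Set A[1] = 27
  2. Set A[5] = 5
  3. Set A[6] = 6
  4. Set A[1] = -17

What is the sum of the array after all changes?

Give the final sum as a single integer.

Initial sum: 150
Change 1: A[1] 22 -> 27, delta = 5, sum = 155
Change 2: A[5] 49 -> 5, delta = -44, sum = 111
Change 3: A[6] 42 -> 6, delta = -36, sum = 75
Change 4: A[1] 27 -> -17, delta = -44, sum = 31

Answer: 31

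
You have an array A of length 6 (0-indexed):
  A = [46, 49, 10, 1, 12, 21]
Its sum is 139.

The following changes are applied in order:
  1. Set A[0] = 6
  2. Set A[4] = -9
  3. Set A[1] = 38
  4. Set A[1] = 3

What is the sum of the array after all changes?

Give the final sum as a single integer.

Initial sum: 139
Change 1: A[0] 46 -> 6, delta = -40, sum = 99
Change 2: A[4] 12 -> -9, delta = -21, sum = 78
Change 3: A[1] 49 -> 38, delta = -11, sum = 67
Change 4: A[1] 38 -> 3, delta = -35, sum = 32

Answer: 32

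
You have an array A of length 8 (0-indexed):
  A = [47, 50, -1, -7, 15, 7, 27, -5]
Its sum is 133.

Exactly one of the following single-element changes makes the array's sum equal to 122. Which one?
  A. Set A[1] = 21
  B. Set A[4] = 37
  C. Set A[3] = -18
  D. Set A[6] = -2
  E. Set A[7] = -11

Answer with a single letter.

Option A: A[1] 50->21, delta=-29, new_sum=133+(-29)=104
Option B: A[4] 15->37, delta=22, new_sum=133+(22)=155
Option C: A[3] -7->-18, delta=-11, new_sum=133+(-11)=122 <-- matches target
Option D: A[6] 27->-2, delta=-29, new_sum=133+(-29)=104
Option E: A[7] -5->-11, delta=-6, new_sum=133+(-6)=127

Answer: C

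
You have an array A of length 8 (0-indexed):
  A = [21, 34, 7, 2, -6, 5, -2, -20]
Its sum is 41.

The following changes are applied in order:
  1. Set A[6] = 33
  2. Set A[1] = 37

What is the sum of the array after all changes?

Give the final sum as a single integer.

Answer: 79

Derivation:
Initial sum: 41
Change 1: A[6] -2 -> 33, delta = 35, sum = 76
Change 2: A[1] 34 -> 37, delta = 3, sum = 79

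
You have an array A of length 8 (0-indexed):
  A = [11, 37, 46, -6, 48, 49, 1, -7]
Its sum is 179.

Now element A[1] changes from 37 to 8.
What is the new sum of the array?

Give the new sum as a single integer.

Answer: 150

Derivation:
Old value at index 1: 37
New value at index 1: 8
Delta = 8 - 37 = -29
New sum = old_sum + delta = 179 + (-29) = 150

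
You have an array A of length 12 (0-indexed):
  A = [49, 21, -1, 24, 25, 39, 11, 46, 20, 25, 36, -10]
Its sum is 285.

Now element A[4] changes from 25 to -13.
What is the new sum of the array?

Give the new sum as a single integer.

Answer: 247

Derivation:
Old value at index 4: 25
New value at index 4: -13
Delta = -13 - 25 = -38
New sum = old_sum + delta = 285 + (-38) = 247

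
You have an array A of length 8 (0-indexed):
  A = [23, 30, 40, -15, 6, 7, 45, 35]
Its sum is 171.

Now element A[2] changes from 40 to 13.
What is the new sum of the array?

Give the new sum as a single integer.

Answer: 144

Derivation:
Old value at index 2: 40
New value at index 2: 13
Delta = 13 - 40 = -27
New sum = old_sum + delta = 171 + (-27) = 144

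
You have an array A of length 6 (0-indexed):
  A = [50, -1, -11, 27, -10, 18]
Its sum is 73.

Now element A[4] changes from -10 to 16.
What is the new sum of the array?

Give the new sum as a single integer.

Old value at index 4: -10
New value at index 4: 16
Delta = 16 - -10 = 26
New sum = old_sum + delta = 73 + (26) = 99

Answer: 99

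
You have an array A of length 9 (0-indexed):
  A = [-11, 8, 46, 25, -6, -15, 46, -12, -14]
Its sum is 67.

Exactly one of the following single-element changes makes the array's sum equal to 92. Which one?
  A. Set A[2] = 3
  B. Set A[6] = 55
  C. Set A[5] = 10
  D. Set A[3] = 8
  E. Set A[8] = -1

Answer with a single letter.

Answer: C

Derivation:
Option A: A[2] 46->3, delta=-43, new_sum=67+(-43)=24
Option B: A[6] 46->55, delta=9, new_sum=67+(9)=76
Option C: A[5] -15->10, delta=25, new_sum=67+(25)=92 <-- matches target
Option D: A[3] 25->8, delta=-17, new_sum=67+(-17)=50
Option E: A[8] -14->-1, delta=13, new_sum=67+(13)=80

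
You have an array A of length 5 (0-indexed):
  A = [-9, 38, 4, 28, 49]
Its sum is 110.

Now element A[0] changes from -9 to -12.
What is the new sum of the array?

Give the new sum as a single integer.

Answer: 107

Derivation:
Old value at index 0: -9
New value at index 0: -12
Delta = -12 - -9 = -3
New sum = old_sum + delta = 110 + (-3) = 107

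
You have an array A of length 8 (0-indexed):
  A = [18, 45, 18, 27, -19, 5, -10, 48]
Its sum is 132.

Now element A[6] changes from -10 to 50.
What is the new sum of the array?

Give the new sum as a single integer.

Answer: 192

Derivation:
Old value at index 6: -10
New value at index 6: 50
Delta = 50 - -10 = 60
New sum = old_sum + delta = 132 + (60) = 192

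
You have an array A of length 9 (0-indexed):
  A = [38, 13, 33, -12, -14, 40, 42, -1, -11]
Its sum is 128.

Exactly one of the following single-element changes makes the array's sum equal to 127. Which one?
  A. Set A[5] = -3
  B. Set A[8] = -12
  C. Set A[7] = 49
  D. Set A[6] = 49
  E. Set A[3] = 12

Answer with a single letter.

Option A: A[5] 40->-3, delta=-43, new_sum=128+(-43)=85
Option B: A[8] -11->-12, delta=-1, new_sum=128+(-1)=127 <-- matches target
Option C: A[7] -1->49, delta=50, new_sum=128+(50)=178
Option D: A[6] 42->49, delta=7, new_sum=128+(7)=135
Option E: A[3] -12->12, delta=24, new_sum=128+(24)=152

Answer: B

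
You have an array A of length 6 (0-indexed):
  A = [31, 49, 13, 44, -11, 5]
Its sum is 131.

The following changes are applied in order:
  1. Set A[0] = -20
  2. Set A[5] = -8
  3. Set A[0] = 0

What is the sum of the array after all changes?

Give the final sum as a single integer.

Initial sum: 131
Change 1: A[0] 31 -> -20, delta = -51, sum = 80
Change 2: A[5] 5 -> -8, delta = -13, sum = 67
Change 3: A[0] -20 -> 0, delta = 20, sum = 87

Answer: 87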